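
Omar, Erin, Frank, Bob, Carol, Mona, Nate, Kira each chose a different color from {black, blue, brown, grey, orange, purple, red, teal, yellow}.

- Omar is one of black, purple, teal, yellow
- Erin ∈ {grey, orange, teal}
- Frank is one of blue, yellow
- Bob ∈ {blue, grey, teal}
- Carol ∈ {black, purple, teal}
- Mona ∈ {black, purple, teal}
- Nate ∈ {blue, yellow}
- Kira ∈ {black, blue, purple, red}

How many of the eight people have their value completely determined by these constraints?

The 8 variables together cover exactly {black, blue, grey, orange, purple, red, teal, yellow} — 8 values for 8 variables — and orange appears only in Erin's list, so Erin = orange.
The 7 still-open variables draw from only 7 values {black, blue, grey, purple, red, teal, yellow}, so each is used; only Bob can be grey, hence Bob = grey.
Among the 6 still-open variables, red fits only Kira (and all 6 values in {black, blue, purple, red, teal, yellow} must be used), so Kira = red.
Frank and Nate share exactly the 2 values {blue, yellow}; by pigeonhole those values go to them, so strike blue, yellow from Omar.
Determined: Erin=orange, Bob=grey, Kira=red. The other people each still have more than one consistent value. That makes 3.

3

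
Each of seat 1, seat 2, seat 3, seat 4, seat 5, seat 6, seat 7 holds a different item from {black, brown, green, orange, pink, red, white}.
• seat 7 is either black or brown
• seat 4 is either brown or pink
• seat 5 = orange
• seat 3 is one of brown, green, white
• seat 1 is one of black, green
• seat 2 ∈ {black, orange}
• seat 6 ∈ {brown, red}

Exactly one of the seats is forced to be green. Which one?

seat 5's domain is down to {orange}, so seat 5 = orange. Remove orange from seat 2.
seat 2 must be black (only option left). Strike black from seat 1, seat 7.
So green goes to seat 1.

seat 1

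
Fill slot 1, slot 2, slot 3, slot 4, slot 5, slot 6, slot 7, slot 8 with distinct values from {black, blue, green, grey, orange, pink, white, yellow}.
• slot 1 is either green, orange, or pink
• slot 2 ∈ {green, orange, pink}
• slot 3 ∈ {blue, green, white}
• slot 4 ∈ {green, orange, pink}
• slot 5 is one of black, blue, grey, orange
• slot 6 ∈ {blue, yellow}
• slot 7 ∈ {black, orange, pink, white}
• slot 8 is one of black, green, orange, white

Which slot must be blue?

slot 3

The 8 variables draw from only 8 values {black, blue, green, grey, orange, pink, white, yellow}, so each is used; only slot 5 can be grey, hence slot 5 = grey.
The 7 still-open variables draw from only 7 values {black, blue, green, orange, pink, white, yellow}, so each is used; only slot 6 can be yellow, hence slot 6 = yellow.
The 6 still-open variables draw from only 6 values {black, blue, green, orange, pink, white}, so each is used; only slot 3 can be blue, hence slot 3 = blue.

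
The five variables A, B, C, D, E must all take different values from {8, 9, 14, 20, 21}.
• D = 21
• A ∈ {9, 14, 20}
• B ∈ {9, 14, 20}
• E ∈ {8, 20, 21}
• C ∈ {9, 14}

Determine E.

D has just one choice, so D = 21. Remove 21 from E.
Among the 4 still-open variables, 8 fits only E (and all 4 values in {8, 9, 14, 20} must be used), so E = 8.

8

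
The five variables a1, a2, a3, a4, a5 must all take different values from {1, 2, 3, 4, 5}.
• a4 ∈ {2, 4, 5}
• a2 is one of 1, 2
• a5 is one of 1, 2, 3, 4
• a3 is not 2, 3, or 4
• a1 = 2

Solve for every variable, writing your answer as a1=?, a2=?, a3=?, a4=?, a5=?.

a1=2, a2=1, a3=5, a4=4, a5=3

a1 has just one choice, so a1 = 2. Eliminate 2 elsewhere: a2, a4, a5.
a2's domain is down to {1}, so a2 = 1. Eliminate 1 elsewhere: a3, a5.
a3 must be 5 (only option left). Eliminate 5 elsewhere: a4.
a4 has just one choice, so a4 = 4. Eliminate 4 elsewhere: a5.
a5's domain is down to {3}, so a5 = 3.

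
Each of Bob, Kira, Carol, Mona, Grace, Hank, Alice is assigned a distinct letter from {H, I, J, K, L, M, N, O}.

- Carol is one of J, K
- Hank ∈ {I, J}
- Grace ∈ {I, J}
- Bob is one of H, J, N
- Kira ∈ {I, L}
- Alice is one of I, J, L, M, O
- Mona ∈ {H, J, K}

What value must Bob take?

The 2 variables Grace and Hank are confined to {I, J}, which locks those values in; drop them from Bob, Kira, Carol, Mona, Alice.
Kira's domain is down to {L}, so Kira = L. So Alice can't be L.
Carol's domain is down to {K}, so Carol = K. Remove K from Mona.
That leaves Mona = H. Strike H from Bob.
So Bob = N.

N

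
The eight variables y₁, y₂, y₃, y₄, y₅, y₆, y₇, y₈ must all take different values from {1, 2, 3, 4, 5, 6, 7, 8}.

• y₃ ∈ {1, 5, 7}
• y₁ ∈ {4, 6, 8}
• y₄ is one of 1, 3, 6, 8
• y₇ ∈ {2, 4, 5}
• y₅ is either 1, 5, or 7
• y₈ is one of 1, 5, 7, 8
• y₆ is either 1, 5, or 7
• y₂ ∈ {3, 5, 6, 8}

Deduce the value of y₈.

The 8 variables together cover exactly {1, 2, 3, 4, 5, 6, 7, 8} — 8 values for 8 variables — and 2 appears only in y₇'s list, so y₇ = 2.
The 7 still-open variables together cover exactly {1, 3, 4, 5, 6, 7, 8} — 7 values for 7 variables — and 4 appears only in y₁'s list, so y₁ = 4.
y₃, y₅, y₆ between them cover only {1, 5, 7} — a naked triple. Remove those values from y₂, y₄, y₈.
So y₈ = 8.

8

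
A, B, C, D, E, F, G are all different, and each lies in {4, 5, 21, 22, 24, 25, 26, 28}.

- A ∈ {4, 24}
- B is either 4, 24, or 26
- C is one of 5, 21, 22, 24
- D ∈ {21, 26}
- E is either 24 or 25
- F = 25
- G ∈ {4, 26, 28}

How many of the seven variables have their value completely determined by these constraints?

6

F's domain is down to {25}, so F = 25. Remove 25 from E.
E has just one choice, so E = 24. Remove 24 from A, B, C.
A must be 4 (only option left). Remove 4 from B, G.
That leaves B = 26. So D, G can't be 26.
That leaves D = 21. Eliminate 21 elsewhere: C.
G's domain is down to {28}, so G = 28.
Determined: A=4, B=26, D=21, E=24, F=25, G=28. The other variables each still have more than one consistent value. That makes 6.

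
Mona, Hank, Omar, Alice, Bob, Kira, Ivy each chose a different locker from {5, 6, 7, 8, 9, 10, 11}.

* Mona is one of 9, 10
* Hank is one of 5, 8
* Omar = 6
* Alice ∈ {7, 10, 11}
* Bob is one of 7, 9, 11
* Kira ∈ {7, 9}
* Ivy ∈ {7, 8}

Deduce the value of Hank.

5

Omar has just one choice, so Omar = 6.
The 6 still-open variables together cover exactly {5, 7, 8, 9, 10, 11} — 6 values for 6 variables — and 5 appears only in Hank's list, so Hank = 5.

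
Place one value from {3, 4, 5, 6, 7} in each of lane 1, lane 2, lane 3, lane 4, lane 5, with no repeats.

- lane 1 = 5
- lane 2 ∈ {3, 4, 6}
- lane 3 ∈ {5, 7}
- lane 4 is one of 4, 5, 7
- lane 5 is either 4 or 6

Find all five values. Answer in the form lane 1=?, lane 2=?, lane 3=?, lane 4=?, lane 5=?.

lane 1 must be 5 (only option left). Remove 5 from lane 3, lane 4.
lane 3 has just one choice, so lane 3 = 7. Eliminate 7 elsewhere: lane 4.
lane 4 has just one choice, so lane 4 = 4. Strike 4 from lane 2, lane 5.
lane 5 must be 6 (only option left). So lane 2 can't be 6.
lane 2 must be 3 (only option left).

lane 1=5, lane 2=3, lane 3=7, lane 4=4, lane 5=6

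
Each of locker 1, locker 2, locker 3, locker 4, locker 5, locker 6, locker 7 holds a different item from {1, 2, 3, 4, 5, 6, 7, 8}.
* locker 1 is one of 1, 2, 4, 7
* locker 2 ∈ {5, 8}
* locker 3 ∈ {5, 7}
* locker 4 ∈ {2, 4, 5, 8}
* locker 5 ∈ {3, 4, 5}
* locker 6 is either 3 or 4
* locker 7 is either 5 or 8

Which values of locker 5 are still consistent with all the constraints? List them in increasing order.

3, 4

Among the 7 variables, 1 fits only locker 1 (and all 7 values in {1, 2, 3, 4, 5, 7, 8} must be used), so locker 1 = 1.
The 6 still-open variables draw from only 6 values {2, 3, 4, 5, 7, 8}, so each is used; only locker 4 can be 2, hence locker 4 = 2.
The 5 still-open variables together cover exactly {3, 4, 5, 7, 8} — 5 values for 5 variables — and 7 appears only in locker 3's list, so locker 3 = 7.
The 2 variables locker 2 and locker 7 are confined to {5, 8}, which locks those values in; drop them from locker 5.
No further eliminations apply; locker 5 can still be any of 3, 4.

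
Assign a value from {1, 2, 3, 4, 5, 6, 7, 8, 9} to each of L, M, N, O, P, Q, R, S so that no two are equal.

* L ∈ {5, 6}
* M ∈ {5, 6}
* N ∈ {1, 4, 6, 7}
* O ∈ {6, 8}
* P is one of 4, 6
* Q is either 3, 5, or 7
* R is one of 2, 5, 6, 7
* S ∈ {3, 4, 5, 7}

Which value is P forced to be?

Among the 8 variables, 1 fits only N (and all 8 values in {1, 2, 3, 4, 5, 6, 7, 8} must be used), so N = 1.
Among the 7 still-open variables, 2 fits only R (and all 7 values in {2, 3, 4, 5, 6, 7, 8} must be used), so R = 2.
The 6 still-open variables draw from only 6 values {3, 4, 5, 6, 7, 8}, so each is used; only O can be 8, hence O = 8.
The 2 variables L and M are confined to {5, 6}, which locks those values in; drop them from P, Q, S.
So P = 4.

4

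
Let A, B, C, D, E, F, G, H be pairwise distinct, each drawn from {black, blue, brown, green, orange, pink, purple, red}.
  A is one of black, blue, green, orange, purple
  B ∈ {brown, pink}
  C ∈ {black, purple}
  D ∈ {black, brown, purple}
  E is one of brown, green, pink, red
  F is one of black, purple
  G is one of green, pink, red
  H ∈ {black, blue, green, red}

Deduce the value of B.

pink

The 8 variables together cover exactly {black, blue, brown, green, orange, pink, purple, red} — 8 values for 8 variables — and orange appears only in A's list, so A = orange.
The 7 still-open variables together cover exactly {black, blue, brown, green, pink, purple, red} — 7 values for 7 variables — and blue appears only in H's list, so H = blue.
The 2 variables C and F are confined to {black, purple}, which locks those values in; drop them from D.
D's domain is down to {brown}, so D = brown. Eliminate brown elsewhere: B, E.
So B = pink.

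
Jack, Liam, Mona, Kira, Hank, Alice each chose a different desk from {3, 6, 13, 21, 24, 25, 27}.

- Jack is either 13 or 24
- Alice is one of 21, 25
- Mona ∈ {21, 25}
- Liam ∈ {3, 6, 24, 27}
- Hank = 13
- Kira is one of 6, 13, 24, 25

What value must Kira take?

Hank has just one choice, so Hank = 13. Eliminate 13 elsewhere: Jack, Kira.
Jack's domain is down to {24}, so Jack = 24. So Liam, Kira can't be 24.
The 2 variables Mona and Alice are confined to {21, 25}, which locks those values in; drop them from Kira.
So Kira = 6.

6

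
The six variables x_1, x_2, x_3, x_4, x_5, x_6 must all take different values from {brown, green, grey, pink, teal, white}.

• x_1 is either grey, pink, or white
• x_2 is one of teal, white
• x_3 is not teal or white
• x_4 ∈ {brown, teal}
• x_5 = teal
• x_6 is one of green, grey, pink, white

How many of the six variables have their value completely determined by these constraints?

x_5 must be teal (only option left). Eliminate teal elsewhere: x_2, x_4.
x_2's domain is down to {white}, so x_2 = white. So x_1, x_6 can't be white.
x_4 has just one choice, so x_4 = brown. So x_3 can't be brown.
Determined: x_2=white, x_4=brown, x_5=teal. The other variables each still have more than one consistent value. That makes 3.

3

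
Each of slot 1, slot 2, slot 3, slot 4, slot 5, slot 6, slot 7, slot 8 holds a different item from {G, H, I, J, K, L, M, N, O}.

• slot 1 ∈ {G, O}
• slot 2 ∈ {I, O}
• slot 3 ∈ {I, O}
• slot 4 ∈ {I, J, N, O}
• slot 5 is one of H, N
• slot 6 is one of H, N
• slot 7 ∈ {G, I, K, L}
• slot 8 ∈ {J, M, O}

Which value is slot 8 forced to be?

The 2 variables slot 2 and slot 3 are confined to {I, O}, which locks those values in; drop them from slot 1, slot 4, slot 7, slot 8.
slot 1's domain is down to {G}, so slot 1 = G. So slot 7 can't be G.
The 2 variables slot 5 and slot 6 are confined to {H, N}, which locks those values in; drop them from slot 4.
slot 4 must be J (only option left). Eliminate J elsewhere: slot 8.
So slot 8 = M.

M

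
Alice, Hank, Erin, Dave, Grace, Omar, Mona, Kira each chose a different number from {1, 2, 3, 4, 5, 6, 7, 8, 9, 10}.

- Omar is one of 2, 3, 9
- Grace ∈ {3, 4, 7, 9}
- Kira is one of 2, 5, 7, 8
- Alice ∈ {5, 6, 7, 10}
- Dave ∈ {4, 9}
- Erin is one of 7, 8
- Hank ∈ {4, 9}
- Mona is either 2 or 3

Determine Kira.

5

The 2 variables Hank and Dave are confined to {4, 9}, which locks those values in; drop them from Grace, Omar.
Omar and Mona between them cover only {2, 3} — a naked pair. Remove those values from Grace, Kira.
That leaves Grace = 7. Eliminate 7 elsewhere: Alice, Erin, Kira.
Erin has just one choice, so Erin = 8. Eliminate 8 elsewhere: Kira.
So Kira = 5.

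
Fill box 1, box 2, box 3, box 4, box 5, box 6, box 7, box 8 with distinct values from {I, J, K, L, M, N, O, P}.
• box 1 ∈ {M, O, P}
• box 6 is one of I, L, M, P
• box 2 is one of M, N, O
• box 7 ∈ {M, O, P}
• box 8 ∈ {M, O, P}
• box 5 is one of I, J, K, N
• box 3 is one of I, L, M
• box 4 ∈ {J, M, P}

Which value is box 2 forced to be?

N

Among the 8 variables, K fits only box 5 (and all 8 values in {I, J, K, L, M, N, O, P} must be used), so box 5 = K.
Among the 7 still-open variables, J fits only box 4 (and all 7 values in {I, J, L, M, N, O, P} must be used), so box 4 = J.
The 6 still-open variables draw from only 6 values {I, L, M, N, O, P}, so each is used; only box 2 can be N, hence box 2 = N.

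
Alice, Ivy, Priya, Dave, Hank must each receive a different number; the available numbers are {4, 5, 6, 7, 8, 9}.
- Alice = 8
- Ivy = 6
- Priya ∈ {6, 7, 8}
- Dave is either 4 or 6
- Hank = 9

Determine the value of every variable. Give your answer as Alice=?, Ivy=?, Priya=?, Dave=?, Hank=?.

Alice=8, Ivy=6, Priya=7, Dave=4, Hank=9

Alice's domain is down to {8}, so Alice = 8. So Priya can't be 8.
Ivy's domain is down to {6}, so Ivy = 6. Remove 6 from Priya, Dave.
Priya must be 7 (only option left).
That leaves Dave = 4.
Hank must be 9 (only option left).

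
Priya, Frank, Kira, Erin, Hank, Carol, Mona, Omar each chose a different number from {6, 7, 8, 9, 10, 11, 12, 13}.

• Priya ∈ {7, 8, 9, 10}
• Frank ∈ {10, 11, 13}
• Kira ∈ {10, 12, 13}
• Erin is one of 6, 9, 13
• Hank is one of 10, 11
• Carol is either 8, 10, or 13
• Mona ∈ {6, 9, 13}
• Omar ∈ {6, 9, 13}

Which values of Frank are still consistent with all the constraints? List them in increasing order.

10, 11

The 8 variables together cover exactly {6, 7, 8, 9, 10, 11, 12, 13} — 8 values for 8 variables — and 7 appears only in Priya's list, so Priya = 7.
The 7 still-open variables draw from only 7 values {6, 8, 9, 10, 11, 12, 13}, so each is used; only Carol can be 8, hence Carol = 8.
Among the 6 still-open variables, 12 fits only Kira (and all 6 values in {6, 9, 10, 11, 12, 13} must be used), so Kira = 12.
Erin, Mona, Omar share exactly the 3 values {6, 9, 13}; by pigeonhole those values go to them, so strike 6, 9, 13 from Frank.
No further eliminations apply; Frank can still be any of 10, 11.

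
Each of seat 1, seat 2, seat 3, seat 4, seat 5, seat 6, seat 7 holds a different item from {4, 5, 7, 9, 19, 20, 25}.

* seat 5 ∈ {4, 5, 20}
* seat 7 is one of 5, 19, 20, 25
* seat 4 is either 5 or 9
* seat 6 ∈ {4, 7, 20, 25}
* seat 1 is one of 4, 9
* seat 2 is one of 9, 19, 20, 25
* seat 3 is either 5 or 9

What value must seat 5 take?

20

Among the 7 variables, 7 fits only seat 6 (and all 7 values in {4, 5, 7, 9, 19, 20, 25} must be used), so seat 6 = 7.
seat 3 and seat 4 share exactly the 2 values {5, 9}; by pigeonhole those values go to them, so strike 5, 9 from seat 1, seat 2, seat 5, seat 7.
seat 1's domain is down to {4}, so seat 1 = 4. Eliminate 4 elsewhere: seat 5.
So seat 5 = 20.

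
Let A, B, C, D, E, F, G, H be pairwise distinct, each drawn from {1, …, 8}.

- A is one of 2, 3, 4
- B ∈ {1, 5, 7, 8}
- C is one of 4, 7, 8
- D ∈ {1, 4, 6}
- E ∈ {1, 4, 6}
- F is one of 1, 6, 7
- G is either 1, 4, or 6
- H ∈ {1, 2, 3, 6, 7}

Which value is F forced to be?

The 8 variables draw from only 8 values {1, 2, 3, 4, 5, 6, 7, 8}, so each is used; only B can be 5, hence B = 5.
Among the 7 still-open variables, 8 fits only C (and all 7 values in {1, 2, 3, 4, 6, 7, 8} must be used), so C = 8.
D, E, G between them cover only {1, 4, 6} — a naked triple. Remove those values from A, F, H.
So F = 7.

7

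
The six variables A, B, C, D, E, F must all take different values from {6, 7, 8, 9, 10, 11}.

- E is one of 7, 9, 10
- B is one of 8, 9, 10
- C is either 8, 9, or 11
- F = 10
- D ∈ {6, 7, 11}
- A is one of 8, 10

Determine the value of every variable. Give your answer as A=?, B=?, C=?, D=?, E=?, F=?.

A=8, B=9, C=11, D=6, E=7, F=10

F has just one choice, so F = 10. Remove 10 from A, B, E.
A's domain is down to {8}, so A = 8. Strike 8 from B, C.
B's domain is down to {9}, so B = 9. Remove 9 from C, E.
C must be 11 (only option left). So D can't be 11.
That leaves E = 7. Strike 7 from D.
D has just one choice, so D = 6.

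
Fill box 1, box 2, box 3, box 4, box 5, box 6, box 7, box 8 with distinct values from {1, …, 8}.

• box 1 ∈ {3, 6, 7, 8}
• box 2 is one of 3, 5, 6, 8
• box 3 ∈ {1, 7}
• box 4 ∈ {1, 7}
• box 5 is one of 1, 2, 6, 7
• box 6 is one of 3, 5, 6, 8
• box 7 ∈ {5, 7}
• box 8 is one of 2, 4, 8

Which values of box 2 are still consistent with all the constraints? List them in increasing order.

The 8 variables draw from only 8 values {1, 2, 3, 4, 5, 6, 7, 8}, so each is used; only box 8 can be 4, hence box 8 = 4.
The 7 still-open variables draw from only 7 values {1, 2, 3, 5, 6, 7, 8}, so each is used; only box 5 can be 2, hence box 5 = 2.
box 3 and box 4 share exactly the 2 values {1, 7}; by pigeonhole those values go to them, so strike 1, 7 from box 1, box 7.
box 7 must be 5 (only option left). Remove 5 from box 2, box 6.
No further eliminations apply; box 2 can still be any of 3, 6, 8.

3, 6, 8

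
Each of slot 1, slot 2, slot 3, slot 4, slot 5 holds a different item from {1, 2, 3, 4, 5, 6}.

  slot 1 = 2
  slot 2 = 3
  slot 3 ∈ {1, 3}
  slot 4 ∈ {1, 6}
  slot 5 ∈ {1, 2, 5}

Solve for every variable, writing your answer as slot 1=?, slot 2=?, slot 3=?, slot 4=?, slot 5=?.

slot 1's domain is down to {2}, so slot 1 = 2. Remove 2 from slot 5.
slot 2 has just one choice, so slot 2 = 3. Eliminate 3 elsewhere: slot 3.
slot 3 must be 1 (only option left). So slot 4, slot 5 can't be 1.
slot 4's domain is down to {6}, so slot 4 = 6.
slot 5's domain is down to {5}, so slot 5 = 5.

slot 1=2, slot 2=3, slot 3=1, slot 4=6, slot 5=5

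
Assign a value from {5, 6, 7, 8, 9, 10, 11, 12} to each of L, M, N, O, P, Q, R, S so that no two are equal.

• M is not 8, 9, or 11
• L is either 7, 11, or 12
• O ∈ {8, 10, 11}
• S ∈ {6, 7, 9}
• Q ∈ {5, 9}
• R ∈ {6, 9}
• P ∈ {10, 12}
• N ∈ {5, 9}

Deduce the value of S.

The 8 variables together cover exactly {5, 6, 7, 8, 9, 10, 11, 12} — 8 values for 8 variables — and 8 appears only in O's list, so O = 8.
The 7 still-open variables together cover exactly {5, 6, 7, 9, 10, 11, 12} — 7 values for 7 variables — and 11 appears only in L's list, so L = 11.
N and Q share exactly the 2 values {5, 9}; by pigeonhole those values go to them, so strike 5, 9 from M, R, S.
R has just one choice, so R = 6. Remove 6 from M, S.
So S = 7.

7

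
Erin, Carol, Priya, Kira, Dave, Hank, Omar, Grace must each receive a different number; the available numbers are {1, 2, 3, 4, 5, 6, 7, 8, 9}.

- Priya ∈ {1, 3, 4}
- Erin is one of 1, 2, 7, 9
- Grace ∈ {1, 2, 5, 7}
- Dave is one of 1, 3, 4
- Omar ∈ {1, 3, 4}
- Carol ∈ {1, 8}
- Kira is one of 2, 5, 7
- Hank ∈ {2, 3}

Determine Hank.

2

Among the 8 variables, 8 fits only Carol (and all 8 values in {1, 2, 3, 4, 5, 7, 8, 9} must be used), so Carol = 8.
The 7 still-open variables draw from only 7 values {1, 2, 3, 4, 5, 7, 9}, so each is used; only Erin can be 9, hence Erin = 9.
Priya, Dave, Omar between them cover only {1, 3, 4} — a naked triple. Remove those values from Hank, Grace.
So Hank = 2.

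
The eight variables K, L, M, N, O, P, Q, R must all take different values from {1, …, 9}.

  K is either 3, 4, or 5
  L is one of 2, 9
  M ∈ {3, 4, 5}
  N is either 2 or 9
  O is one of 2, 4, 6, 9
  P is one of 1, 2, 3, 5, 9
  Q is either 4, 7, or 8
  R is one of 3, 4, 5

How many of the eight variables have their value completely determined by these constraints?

2

L and N between them cover only {2, 9} — a naked pair. Remove those values from O, P.
The 3 variables K, M, R are confined to {3, 4, 5}, which locks those values in; drop them from O, P, Q.
O's domain is down to {6}, so O = 6.
P must be 1 (only option left).
Determined: O=6, P=1. The other variables each still have more than one consistent value. That makes 2.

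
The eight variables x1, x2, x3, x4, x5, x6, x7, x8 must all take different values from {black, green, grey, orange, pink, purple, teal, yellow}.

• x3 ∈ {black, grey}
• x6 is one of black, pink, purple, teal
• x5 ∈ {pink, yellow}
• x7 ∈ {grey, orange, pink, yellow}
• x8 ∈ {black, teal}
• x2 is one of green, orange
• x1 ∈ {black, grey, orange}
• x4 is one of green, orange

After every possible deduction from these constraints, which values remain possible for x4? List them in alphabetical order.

The 8 variables together cover exactly {black, green, grey, orange, pink, purple, teal, yellow} — 8 values for 8 variables — and purple appears only in x6's list, so x6 = purple.
The 7 still-open variables draw from only 7 values {black, green, grey, orange, pink, teal, yellow}, so each is used; only x8 can be teal, hence x8 = teal.
x2 and x4 share exactly the 2 values {green, orange}; by pigeonhole those values go to them, so strike green, orange from x1, x7.
x1 and x3 between them cover only {black, grey} — a naked pair. Remove those values from x7.
No further eliminations apply; x4 can still be any of green, orange.

green, orange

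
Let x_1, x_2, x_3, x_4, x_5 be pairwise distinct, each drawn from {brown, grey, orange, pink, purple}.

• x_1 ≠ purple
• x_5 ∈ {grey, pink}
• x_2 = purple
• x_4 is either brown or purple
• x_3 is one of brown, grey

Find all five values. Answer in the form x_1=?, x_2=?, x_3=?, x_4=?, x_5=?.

x_1=orange, x_2=purple, x_3=grey, x_4=brown, x_5=pink

x_2 has just one choice, so x_2 = purple. Remove purple from x_4.
That leaves x_4 = brown. Strike brown from x_1, x_3.
x_3 must be grey (only option left). So x_1, x_5 can't be grey.
That leaves x_5 = pink. Remove pink from x_1.
x_1 has just one choice, so x_1 = orange.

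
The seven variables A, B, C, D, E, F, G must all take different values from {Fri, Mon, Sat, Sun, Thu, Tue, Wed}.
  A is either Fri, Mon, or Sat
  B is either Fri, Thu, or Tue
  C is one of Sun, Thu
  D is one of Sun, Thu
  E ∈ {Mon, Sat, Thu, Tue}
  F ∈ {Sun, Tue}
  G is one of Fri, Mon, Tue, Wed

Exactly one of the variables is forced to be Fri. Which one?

The 7 variables together cover exactly {Fri, Mon, Sat, Sun, Thu, Tue, Wed} — 7 values for 7 variables — and Wed appears only in G's list, so G = Wed.
C and D between them cover only {Sun, Thu} — a naked pair. Remove those values from B, E, F.
F's domain is down to {Tue}, so F = Tue. Eliminate Tue elsewhere: B, E.
So Fri goes to B.

B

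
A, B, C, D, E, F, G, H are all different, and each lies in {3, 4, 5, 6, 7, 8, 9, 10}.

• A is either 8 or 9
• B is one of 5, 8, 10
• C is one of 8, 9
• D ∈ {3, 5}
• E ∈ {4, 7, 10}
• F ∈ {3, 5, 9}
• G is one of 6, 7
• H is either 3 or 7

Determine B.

10

The 8 variables together cover exactly {3, 4, 5, 6, 7, 8, 9, 10} — 8 values for 8 variables — and 4 appears only in E's list, so E = 4.
The 7 still-open variables together cover exactly {3, 5, 6, 7, 8, 9, 10} — 7 values for 7 variables — and 6 appears only in G's list, so G = 6.
Among the 6 still-open variables, 7 fits only H (and all 6 values in {3, 5, 7, 8, 9, 10} must be used), so H = 7.
Among the 5 still-open variables, 10 fits only B (and all 5 values in {3, 5, 8, 9, 10} must be used), so B = 10.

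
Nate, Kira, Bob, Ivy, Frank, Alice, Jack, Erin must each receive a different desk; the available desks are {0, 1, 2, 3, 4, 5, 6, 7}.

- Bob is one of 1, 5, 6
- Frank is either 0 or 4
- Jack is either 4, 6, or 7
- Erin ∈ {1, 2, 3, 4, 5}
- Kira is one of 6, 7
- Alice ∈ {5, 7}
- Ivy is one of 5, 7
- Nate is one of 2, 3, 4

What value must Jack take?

Among the 8 variables, 0 fits only Frank (and all 8 values in {0, 1, 2, 3, 4, 5, 6, 7} must be used), so Frank = 0.
Ivy and Alice share exactly the 2 values {5, 7}; by pigeonhole those values go to them, so strike 5, 7 from Kira, Bob, Jack, Erin.
Kira must be 6 (only option left). Strike 6 from Bob, Jack.
So Jack = 4.

4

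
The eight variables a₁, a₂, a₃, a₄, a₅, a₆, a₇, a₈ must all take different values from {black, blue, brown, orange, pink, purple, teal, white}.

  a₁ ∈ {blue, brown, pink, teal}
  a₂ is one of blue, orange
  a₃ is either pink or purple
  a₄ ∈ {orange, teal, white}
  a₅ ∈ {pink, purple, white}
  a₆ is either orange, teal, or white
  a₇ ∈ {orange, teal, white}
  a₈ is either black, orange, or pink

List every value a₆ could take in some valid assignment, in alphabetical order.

orange, teal, white

The 8 variables draw from only 8 values {black, blue, brown, orange, pink, purple, teal, white}, so each is used; only a₈ can be black, hence a₈ = black.
The 7 still-open variables together cover exactly {blue, brown, orange, pink, purple, teal, white} — 7 values for 7 variables — and brown appears only in a₁'s list, so a₁ = brown.
Among the 6 still-open variables, blue fits only a₂ (and all 6 values in {blue, orange, pink, purple, teal, white} must be used), so a₂ = blue.
The 3 variables a₄, a₆, a₇ are confined to {orange, teal, white}, which locks those values in; drop them from a₅.
No further eliminations apply; a₆ can still be any of orange, teal, white.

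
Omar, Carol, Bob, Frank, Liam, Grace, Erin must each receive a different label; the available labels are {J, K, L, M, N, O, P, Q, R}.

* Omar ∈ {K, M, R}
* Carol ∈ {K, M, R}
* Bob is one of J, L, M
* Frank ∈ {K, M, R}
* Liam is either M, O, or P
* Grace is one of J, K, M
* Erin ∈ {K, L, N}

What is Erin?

N

The 3 variables Omar, Carol, Frank are confined to {K, M, R}, which locks those values in; drop them from Bob, Liam, Grace, Erin.
Grace must be J (only option left). Remove J from Bob.
Bob has just one choice, so Bob = L. Strike L from Erin.
So Erin = N.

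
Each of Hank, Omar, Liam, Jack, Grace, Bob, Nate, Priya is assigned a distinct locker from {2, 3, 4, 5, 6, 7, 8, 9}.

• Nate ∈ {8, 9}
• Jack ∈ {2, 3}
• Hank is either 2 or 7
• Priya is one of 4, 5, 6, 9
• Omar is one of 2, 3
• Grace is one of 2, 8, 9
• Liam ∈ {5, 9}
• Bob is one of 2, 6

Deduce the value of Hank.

7

Among the 8 variables, 4 fits only Priya (and all 8 values in {2, 3, 4, 5, 6, 7, 8, 9} must be used), so Priya = 4.
Among the 7 still-open variables, 5 fits only Liam (and all 7 values in {2, 3, 5, 6, 7, 8, 9} must be used), so Liam = 5.
The 6 still-open variables draw from only 6 values {2, 3, 6, 7, 8, 9}, so each is used; only Bob can be 6, hence Bob = 6.
The 5 still-open variables together cover exactly {2, 3, 7, 8, 9} — 5 values for 5 variables — and 7 appears only in Hank's list, so Hank = 7.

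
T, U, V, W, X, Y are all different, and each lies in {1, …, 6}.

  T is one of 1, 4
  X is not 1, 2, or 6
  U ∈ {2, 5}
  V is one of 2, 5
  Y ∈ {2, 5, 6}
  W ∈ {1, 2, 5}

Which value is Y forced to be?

The 6 variables draw from only 6 values {1, 2, 3, 4, 5, 6}, so each is used; only X can be 3, hence X = 3.
The 5 still-open variables together cover exactly {1, 2, 4, 5, 6} — 5 values for 5 variables — and 4 appears only in T's list, so T = 4.
The 4 still-open variables together cover exactly {1, 2, 5, 6} — 4 values for 4 variables — and 1 appears only in W's list, so W = 1.
Among the 3 still-open variables, 6 fits only Y (and all 3 values in {2, 5, 6} must be used), so Y = 6.

6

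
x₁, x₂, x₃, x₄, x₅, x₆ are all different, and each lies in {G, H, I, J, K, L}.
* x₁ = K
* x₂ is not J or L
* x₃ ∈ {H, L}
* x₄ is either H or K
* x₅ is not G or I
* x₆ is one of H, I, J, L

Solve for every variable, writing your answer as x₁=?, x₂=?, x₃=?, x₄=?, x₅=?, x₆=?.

x₁=K, x₂=G, x₃=L, x₄=H, x₅=J, x₆=I

x₁'s domain is down to {K}, so x₁ = K. So x₂, x₄, x₅ can't be K.
x₄'s domain is down to {H}, so x₄ = H. So x₂, x₃, x₅, x₆ can't be H.
That leaves x₃ = L. Eliminate L elsewhere: x₅, x₆.
x₅'s domain is down to {J}, so x₅ = J. So x₆ can't be J.
x₆'s domain is down to {I}, so x₆ = I. So x₂ can't be I.
x₂'s domain is down to {G}, so x₂ = G.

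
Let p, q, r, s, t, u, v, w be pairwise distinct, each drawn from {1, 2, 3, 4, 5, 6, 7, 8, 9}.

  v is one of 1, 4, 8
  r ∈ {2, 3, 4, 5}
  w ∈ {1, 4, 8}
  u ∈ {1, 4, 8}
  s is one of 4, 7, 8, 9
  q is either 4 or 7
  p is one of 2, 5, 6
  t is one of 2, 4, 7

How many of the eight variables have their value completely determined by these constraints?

u, v, w share exactly the 3 values {1, 4, 8}; by pigeonhole those values go to them, so strike 1, 4, 8 from q, r, s, t.
That leaves q = 7. So s, t can't be 7.
s's domain is down to {9}, so s = 9.
t has just one choice, so t = 2. So p, r can't be 2.
Determined: q=7, s=9, t=2. The other variables each still have more than one consistent value. That makes 3.

3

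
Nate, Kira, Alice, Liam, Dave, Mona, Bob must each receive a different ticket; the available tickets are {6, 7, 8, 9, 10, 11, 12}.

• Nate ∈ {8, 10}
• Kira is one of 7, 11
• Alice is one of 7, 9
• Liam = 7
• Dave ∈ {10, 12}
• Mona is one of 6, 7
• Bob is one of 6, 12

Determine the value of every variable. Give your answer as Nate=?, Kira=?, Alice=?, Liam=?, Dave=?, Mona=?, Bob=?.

Liam must be 7 (only option left). So Kira, Alice, Mona can't be 7.
Mona's domain is down to {6}, so Mona = 6. Eliminate 6 elsewhere: Bob.
Bob has just one choice, so Bob = 12. Remove 12 from Dave.
Kira has just one choice, so Kira = 11.
Alice's domain is down to {9}, so Alice = 9.
Dave's domain is down to {10}, so Dave = 10. Remove 10 from Nate.
Nate has just one choice, so Nate = 8.

Nate=8, Kira=11, Alice=9, Liam=7, Dave=10, Mona=6, Bob=12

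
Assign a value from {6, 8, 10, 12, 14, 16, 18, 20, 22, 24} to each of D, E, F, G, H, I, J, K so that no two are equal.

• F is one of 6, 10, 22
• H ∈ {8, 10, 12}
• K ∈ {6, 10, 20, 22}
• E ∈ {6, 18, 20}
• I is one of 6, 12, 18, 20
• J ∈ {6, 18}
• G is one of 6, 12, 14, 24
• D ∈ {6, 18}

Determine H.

8

D and J share exactly the 2 values {6, 18}; by pigeonhole those values go to them, so strike 6, 18 from E, F, G, I, K.
That leaves E = 20. Eliminate 20 elsewhere: I, K.
That leaves I = 12. Remove 12 from G, H.
F and K between them cover only {10, 22} — a naked pair. Remove those values from H.
So H = 8.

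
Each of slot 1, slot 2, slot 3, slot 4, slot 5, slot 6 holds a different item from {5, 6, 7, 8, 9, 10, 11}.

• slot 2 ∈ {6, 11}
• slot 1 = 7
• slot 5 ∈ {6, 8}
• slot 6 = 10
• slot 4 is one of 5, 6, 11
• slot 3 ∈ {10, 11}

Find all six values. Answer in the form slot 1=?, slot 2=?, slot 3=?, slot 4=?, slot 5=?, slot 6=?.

slot 1 must be 7 (only option left).
slot 6 must be 10 (only option left). Eliminate 10 elsewhere: slot 3.
slot 3's domain is down to {11}, so slot 3 = 11. Remove 11 from slot 2, slot 4.
slot 2's domain is down to {6}, so slot 2 = 6. Remove 6 from slot 4, slot 5.
slot 4 must be 5 (only option left).
slot 5 must be 8 (only option left).

slot 1=7, slot 2=6, slot 3=11, slot 4=5, slot 5=8, slot 6=10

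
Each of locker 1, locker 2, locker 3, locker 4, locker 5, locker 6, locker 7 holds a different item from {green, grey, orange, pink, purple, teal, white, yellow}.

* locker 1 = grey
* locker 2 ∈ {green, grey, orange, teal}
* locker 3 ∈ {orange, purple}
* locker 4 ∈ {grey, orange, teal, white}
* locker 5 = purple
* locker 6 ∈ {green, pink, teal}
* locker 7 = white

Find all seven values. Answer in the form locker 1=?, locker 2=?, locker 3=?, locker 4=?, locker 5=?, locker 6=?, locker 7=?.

locker 1=grey, locker 2=green, locker 3=orange, locker 4=teal, locker 5=purple, locker 6=pink, locker 7=white

locker 1's domain is down to {grey}, so locker 1 = grey. So locker 2, locker 4 can't be grey.
locker 5 has just one choice, so locker 5 = purple. So locker 3 can't be purple.
locker 7's domain is down to {white}, so locker 7 = white. Remove white from locker 4.
That leaves locker 3 = orange. Eliminate orange elsewhere: locker 2, locker 4.
locker 4's domain is down to {teal}, so locker 4 = teal. So locker 2, locker 6 can't be teal.
locker 2 has just one choice, so locker 2 = green. Eliminate green elsewhere: locker 6.
locker 6's domain is down to {pink}, so locker 6 = pink.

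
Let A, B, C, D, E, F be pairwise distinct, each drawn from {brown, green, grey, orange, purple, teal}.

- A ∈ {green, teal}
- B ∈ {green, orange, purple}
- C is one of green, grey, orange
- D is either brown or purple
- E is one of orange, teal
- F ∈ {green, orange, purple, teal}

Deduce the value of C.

grey

The 6 variables together cover exactly {brown, green, grey, orange, purple, teal} — 6 values for 6 variables — and brown appears only in D's list, so D = brown.
Among the 5 still-open variables, grey fits only C (and all 5 values in {green, grey, orange, purple, teal} must be used), so C = grey.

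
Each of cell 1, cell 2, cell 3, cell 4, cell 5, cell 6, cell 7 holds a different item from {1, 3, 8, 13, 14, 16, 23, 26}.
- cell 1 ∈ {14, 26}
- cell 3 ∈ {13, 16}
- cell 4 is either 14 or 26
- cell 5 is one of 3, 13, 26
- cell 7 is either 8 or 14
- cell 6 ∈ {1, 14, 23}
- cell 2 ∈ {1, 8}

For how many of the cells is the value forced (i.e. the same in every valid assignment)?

cell 1 and cell 4 between them cover only {14, 26} — a naked pair. Remove those values from cell 5, cell 6, cell 7.
That leaves cell 7 = 8. So cell 2 can't be 8.
That leaves cell 2 = 1. So cell 6 can't be 1.
cell 6 has just one choice, so cell 6 = 23.
Determined: cell 2=1, cell 6=23, cell 7=8. The other cells each still have more than one consistent value. That makes 3.

3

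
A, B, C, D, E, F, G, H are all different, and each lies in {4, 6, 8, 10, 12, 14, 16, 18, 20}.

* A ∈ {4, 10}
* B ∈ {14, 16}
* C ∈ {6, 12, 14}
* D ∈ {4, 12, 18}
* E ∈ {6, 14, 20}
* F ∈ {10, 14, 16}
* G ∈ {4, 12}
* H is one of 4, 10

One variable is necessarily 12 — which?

G

The 8 variables draw from only 8 values {4, 6, 10, 12, 14, 16, 18, 20}, so each is used; only D can be 18, hence D = 18.
The 7 still-open variables draw from only 7 values {4, 6, 10, 12, 14, 16, 20}, so each is used; only E can be 20, hence E = 20.
The 6 still-open variables draw from only 6 values {4, 6, 10, 12, 14, 16}, so each is used; only C can be 6, hence C = 6.
The 5 still-open variables draw from only 5 values {4, 10, 12, 14, 16}, so each is used; only G can be 12, hence G = 12.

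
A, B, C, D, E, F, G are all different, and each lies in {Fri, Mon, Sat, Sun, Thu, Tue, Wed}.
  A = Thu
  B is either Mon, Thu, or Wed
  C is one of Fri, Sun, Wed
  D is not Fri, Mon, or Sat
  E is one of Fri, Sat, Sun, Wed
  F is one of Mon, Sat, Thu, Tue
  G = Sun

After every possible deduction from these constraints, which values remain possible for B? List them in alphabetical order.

A must be Thu (only option left). Eliminate Thu elsewhere: B, D, F.
G must be Sun (only option left). Remove Sun from C, D, E.
No further eliminations apply; B can still be any of Mon, Wed.

Mon, Wed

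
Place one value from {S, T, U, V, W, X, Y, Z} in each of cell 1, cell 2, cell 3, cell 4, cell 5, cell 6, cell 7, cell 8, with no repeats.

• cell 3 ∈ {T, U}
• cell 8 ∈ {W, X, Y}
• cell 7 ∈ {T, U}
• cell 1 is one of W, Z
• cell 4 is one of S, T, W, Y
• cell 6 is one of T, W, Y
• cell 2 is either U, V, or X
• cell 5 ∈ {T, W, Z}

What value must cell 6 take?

Among the 8 variables, S fits only cell 4 (and all 8 values in {S, T, U, V, W, X, Y, Z} must be used), so cell 4 = S.
The 7 still-open variables together cover exactly {T, U, V, W, X, Y, Z} — 7 values for 7 variables — and V appears only in cell 2's list, so cell 2 = V.
Among the 6 still-open variables, X fits only cell 8 (and all 6 values in {T, U, W, X, Y, Z} must be used), so cell 8 = X.
The 5 still-open variables draw from only 5 values {T, U, W, Y, Z}, so each is used; only cell 6 can be Y, hence cell 6 = Y.

Y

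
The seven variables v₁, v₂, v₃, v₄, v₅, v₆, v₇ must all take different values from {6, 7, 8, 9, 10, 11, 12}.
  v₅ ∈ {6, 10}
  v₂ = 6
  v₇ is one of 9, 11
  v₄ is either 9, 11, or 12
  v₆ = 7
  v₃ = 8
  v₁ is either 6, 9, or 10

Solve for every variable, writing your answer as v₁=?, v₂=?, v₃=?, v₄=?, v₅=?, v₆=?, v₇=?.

v₂'s domain is down to {6}, so v₂ = 6. Eliminate 6 elsewhere: v₁, v₅.
v₃ must be 8 (only option left).
v₅'s domain is down to {10}, so v₅ = 10. So v₁ can't be 10.
v₆ must be 7 (only option left).
v₁'s domain is down to {9}, so v₁ = 9. Eliminate 9 elsewhere: v₄, v₇.
v₇ must be 11 (only option left). So v₄ can't be 11.
v₄ has just one choice, so v₄ = 12.

v₁=9, v₂=6, v₃=8, v₄=12, v₅=10, v₆=7, v₇=11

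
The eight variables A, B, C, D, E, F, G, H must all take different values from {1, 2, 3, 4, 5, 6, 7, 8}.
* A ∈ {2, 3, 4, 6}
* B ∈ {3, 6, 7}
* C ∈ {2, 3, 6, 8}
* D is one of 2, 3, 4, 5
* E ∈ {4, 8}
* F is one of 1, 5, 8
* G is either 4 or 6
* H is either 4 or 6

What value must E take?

8

The 8 variables draw from only 8 values {1, 2, 3, 4, 5, 6, 7, 8}, so each is used; only F can be 1, hence F = 1.
Among the 7 still-open variables, 5 fits only D (and all 7 values in {2, 3, 4, 5, 6, 7, 8} must be used), so D = 5.
Among the 6 still-open variables, 7 fits only B (and all 6 values in {2, 3, 4, 6, 7, 8} must be used), so B = 7.
G and H share exactly the 2 values {4, 6}; by pigeonhole those values go to them, so strike 4, 6 from A, C, E.
So E = 8.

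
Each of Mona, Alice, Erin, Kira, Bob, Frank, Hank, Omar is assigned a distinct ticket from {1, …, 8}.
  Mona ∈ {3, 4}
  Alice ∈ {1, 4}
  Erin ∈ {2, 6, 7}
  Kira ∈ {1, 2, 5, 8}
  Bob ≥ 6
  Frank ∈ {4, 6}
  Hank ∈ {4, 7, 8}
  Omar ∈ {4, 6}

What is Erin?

The 8 variables draw from only 8 values {1, 2, 3, 4, 5, 6, 7, 8}, so each is used; only Mona can be 3, hence Mona = 3.
The 7 still-open variables together cover exactly {1, 2, 4, 5, 6, 7, 8} — 7 values for 7 variables — and 5 appears only in Kira's list, so Kira = 5.
Among the 6 still-open variables, 1 fits only Alice (and all 6 values in {1, 2, 4, 6, 7, 8} must be used), so Alice = 1.
Among the 5 still-open variables, 2 fits only Erin (and all 5 values in {2, 4, 6, 7, 8} must be used), so Erin = 2.

2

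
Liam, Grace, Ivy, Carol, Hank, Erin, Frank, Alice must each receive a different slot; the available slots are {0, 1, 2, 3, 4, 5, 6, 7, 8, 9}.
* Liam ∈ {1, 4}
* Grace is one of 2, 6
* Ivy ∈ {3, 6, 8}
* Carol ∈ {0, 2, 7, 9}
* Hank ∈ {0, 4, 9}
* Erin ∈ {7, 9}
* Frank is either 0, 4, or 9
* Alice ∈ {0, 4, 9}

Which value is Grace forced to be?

6

Hank, Frank, Alice between them cover only {0, 4, 9} — a naked triple. Remove those values from Liam, Carol, Erin.
That leaves Liam = 1.
Erin must be 7 (only option left). Remove 7 from Carol.
That leaves Carol = 2. So Grace can't be 2.
So Grace = 6.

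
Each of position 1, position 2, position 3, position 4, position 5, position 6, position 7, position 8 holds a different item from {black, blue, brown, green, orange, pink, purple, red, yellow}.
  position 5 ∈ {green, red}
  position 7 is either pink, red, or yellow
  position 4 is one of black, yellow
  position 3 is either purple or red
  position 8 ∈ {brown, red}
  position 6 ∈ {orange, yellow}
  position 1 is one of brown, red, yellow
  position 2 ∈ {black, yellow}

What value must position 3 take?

purple

The 8 variables draw from only 8 values {black, brown, green, orange, pink, purple, red, yellow}, so each is used; only position 5 can be green, hence position 5 = green.
The 7 still-open variables draw from only 7 values {black, brown, orange, pink, purple, red, yellow}, so each is used; only position 6 can be orange, hence position 6 = orange.
Among the 6 still-open variables, pink fits only position 7 (and all 6 values in {black, brown, pink, purple, red, yellow} must be used), so position 7 = pink.
The 5 still-open variables together cover exactly {black, brown, purple, red, yellow} — 5 values for 5 variables — and purple appears only in position 3's list, so position 3 = purple.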